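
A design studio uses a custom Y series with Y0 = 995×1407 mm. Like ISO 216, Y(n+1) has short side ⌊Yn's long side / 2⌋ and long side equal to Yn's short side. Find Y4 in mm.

248 × 351 mm

Y1: ⌊1407/2⌋ × 995 = 703 × 995 mm
Y2: ⌊995/2⌋ × 703 = 497 × 703 mm
Y3: ⌊703/2⌋ × 497 = 351 × 497 mm
Y4: ⌊497/2⌋ × 351 = 248 × 351 mm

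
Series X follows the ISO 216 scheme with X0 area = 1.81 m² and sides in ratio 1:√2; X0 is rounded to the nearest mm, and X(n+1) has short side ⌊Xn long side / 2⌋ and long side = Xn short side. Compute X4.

282 × 400 mm

Let X0's short side be w mm. w · w√2 = 1.81 m² = 1,810,000 mm², so w ≈ 1131.3 mm and w√2 ≈ 1599.9 mm → X0 = 1131 × 1600 mm.
X1: ⌊1600/2⌋ × 1131 = 800 × 1131 mm
X2: ⌊1131/2⌋ × 800 = 565 × 800 mm
X3: ⌊800/2⌋ × 565 = 400 × 565 mm
X4: ⌊565/2⌋ × 400 = 282 × 400 mm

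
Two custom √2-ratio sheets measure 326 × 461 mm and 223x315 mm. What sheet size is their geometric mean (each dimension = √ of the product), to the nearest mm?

270 × 381 mm

Short side: √(326 · 223) = √72698 ≈ 269.6 → 270 mm
Long side: √(461 · 315) = √145215 ≈ 381.1 → 381 mm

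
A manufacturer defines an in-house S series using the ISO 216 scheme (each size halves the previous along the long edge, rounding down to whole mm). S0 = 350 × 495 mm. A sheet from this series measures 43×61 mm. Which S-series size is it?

S6

S0: 350 × 495 mm
S1: 247 × 350 mm
S2: 175 × 247 mm
S3: 123 × 175 mm
S4: 87 × 123 mm
S5: 61 × 87 mm
S6: 43 × 61 mm
S7: 30 × 43 mm
→ matches S6.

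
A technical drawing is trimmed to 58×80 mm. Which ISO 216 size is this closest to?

Aspect ratio 80/58 ≈ 1.379 (ISO target is √2 ≈ 1.414).
In the C-series (envelope sizes, between A and B): C8 = 57 × 81 mm.
Off by 2 mm total — nearest standard size.

C8 (57 × 81 mm)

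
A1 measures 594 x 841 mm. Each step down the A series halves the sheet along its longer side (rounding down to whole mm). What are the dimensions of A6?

A2: ⌊841/2⌋ × 594 = 420 × 594 mm
A3: ⌊594/2⌋ × 420 = 297 × 420 mm
A4: ⌊420/2⌋ × 297 = 210 × 297 mm
A5: ⌊297/2⌋ × 210 = 148 × 210 mm
A6: ⌊210/2⌋ × 148 = 105 × 148 mm

105 × 148 mm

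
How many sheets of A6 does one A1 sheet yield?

32

Each ISO step halves the sheet: 1 × A1 → 2 × A2 → 4 × A3 → 8 × A4 → …
From A1 to A6 is 5 halving steps: 2^5 = 32.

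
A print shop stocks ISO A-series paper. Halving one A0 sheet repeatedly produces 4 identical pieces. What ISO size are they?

4 = 2^2, so 2 halving steps.
A0 → A1 → … → A2 after 2 steps.

A2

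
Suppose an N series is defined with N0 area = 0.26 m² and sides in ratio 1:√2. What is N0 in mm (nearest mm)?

Let the short side be w mm. Then w · w√2 = 0.26 m² = 260,000 mm².
w² = 260,000/√2, so w ≈ 428.8 mm; long side = w√2 ≈ 606.4 mm.

429 × 606 mm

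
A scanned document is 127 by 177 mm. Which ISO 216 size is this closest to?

Aspect ratio 177/127 ≈ 1.394 (ISO target is √2 ≈ 1.414).
In the B-series (B0 = 1000 × 1414 mm): B6 = 125 × 176 mm.
Off by 3 mm total — nearest standard size.

B6 (125 × 176 mm)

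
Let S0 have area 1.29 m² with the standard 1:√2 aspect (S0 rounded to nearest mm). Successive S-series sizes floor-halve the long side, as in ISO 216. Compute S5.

168 × 238 mm

Let S0's short side be w mm. w · w√2 = 1.29 m² = 1,290,000 mm², so w ≈ 955.1 mm and w√2 ≈ 1350.7 mm → S0 = 955 × 1351 mm.
S1: ⌊1351/2⌋ × 955 = 675 × 955 mm
S2: ⌊955/2⌋ × 675 = 477 × 675 mm
S3: ⌊675/2⌋ × 477 = 337 × 477 mm
S4: ⌊477/2⌋ × 337 = 238 × 337 mm
S5: ⌊337/2⌋ × 238 = 168 × 238 mm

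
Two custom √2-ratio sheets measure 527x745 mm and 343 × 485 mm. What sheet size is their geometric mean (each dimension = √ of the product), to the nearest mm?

425 × 601 mm

Short side: √(527 · 343) = √180761 ≈ 425.2 → 425 mm
Long side: √(745 · 485) = √361325 ≈ 601.1 → 601 mm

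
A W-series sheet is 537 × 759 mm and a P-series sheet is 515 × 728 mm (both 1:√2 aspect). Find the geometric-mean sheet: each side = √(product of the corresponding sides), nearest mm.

526 × 743 mm

Short side: √(537 · 515) = √276555 ≈ 525.9 → 526 mm
Long side: √(759 · 728) = √552552 ≈ 743.3 → 743 mm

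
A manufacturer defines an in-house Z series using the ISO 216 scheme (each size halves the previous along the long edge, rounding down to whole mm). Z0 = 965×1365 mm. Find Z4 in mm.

241 × 341 mm

Z1 = 682 × 965 mm (from Z0 by 1 halving).
Z2: ⌊965/2⌋ × 682 = 482 × 682 mm
Z3: ⌊682/2⌋ × 482 = 341 × 482 mm
Z4: ⌊482/2⌋ × 341 = 241 × 341 mm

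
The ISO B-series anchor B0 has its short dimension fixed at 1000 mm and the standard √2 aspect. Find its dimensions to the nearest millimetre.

1000 × 1414 mm

Short side = 1000 mm; long side = 1000√2 ≈ 1414.2 mm.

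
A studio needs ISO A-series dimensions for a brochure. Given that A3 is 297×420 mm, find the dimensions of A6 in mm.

105 × 148 mm

A4: ⌊420/2⌋ × 297 = 210 × 297 mm
A5: ⌊297/2⌋ × 210 = 148 × 210 mm
A6: ⌊210/2⌋ × 148 = 105 × 148 mm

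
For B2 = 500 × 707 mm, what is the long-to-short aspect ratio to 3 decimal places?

1.414

707 / 500 = 1.414
Matches √2 ≈ 1.414 — the ISO 216 defining ratio.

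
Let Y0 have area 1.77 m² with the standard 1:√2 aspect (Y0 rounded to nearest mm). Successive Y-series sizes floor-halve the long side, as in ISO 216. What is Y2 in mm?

Let Y0's short side be w mm. w · w√2 = 1.77 m² = 1,770,000 mm², so w ≈ 1118.7 mm and w√2 ≈ 1582.1 mm → Y0 = 1119 × 1582 mm.
Y1: ⌊1582/2⌋ × 1119 = 791 × 1119 mm
Y2: ⌊1119/2⌋ × 791 = 559 × 791 mm

559 × 791 mm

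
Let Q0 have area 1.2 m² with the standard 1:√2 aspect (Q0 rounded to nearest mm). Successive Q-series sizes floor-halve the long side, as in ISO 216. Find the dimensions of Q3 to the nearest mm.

325 × 460 mm

Let Q0's short side be w mm. w · w√2 = 1.2 m² = 1,200,000 mm², so w ≈ 921.2 mm and w√2 ≈ 1302.7 mm → Q0 = 921 × 1303 mm.
Q1: ⌊1303/2⌋ × 921 = 651 × 921 mm
Q2: ⌊921/2⌋ × 651 = 460 × 651 mm
Q3: ⌊651/2⌋ × 460 = 325 × 460 mm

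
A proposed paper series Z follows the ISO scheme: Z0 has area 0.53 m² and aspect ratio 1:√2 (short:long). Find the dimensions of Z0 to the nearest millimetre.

Let the short side be w mm. Then w · w√2 = 0.53 m² = 530,000 mm².
w² = 530,000/√2, so w ≈ 612.2 mm; long side = w√2 ≈ 865.8 mm.

612 × 866 mm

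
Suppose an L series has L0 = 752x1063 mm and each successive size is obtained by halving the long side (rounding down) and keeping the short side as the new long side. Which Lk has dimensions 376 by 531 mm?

L0: 752 × 1063 mm
L1: 531 × 752 mm
L2: 376 × 531 mm
L3: 265 × 376 mm
→ matches L2.

L2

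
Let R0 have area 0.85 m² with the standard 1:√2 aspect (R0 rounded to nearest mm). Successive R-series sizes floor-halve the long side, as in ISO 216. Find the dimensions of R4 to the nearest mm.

Let R0's short side be w mm. w · w√2 = 0.85 m² = 850,000 mm², so w ≈ 775.3 mm and w√2 ≈ 1096.4 mm → R0 = 775 × 1096 mm.
R1: ⌊1096/2⌋ × 775 = 548 × 775 mm
R2: ⌊775/2⌋ × 548 = 387 × 548 mm
R3: ⌊548/2⌋ × 387 = 274 × 387 mm
R4: ⌊387/2⌋ × 274 = 193 × 274 mm

193 × 274 mm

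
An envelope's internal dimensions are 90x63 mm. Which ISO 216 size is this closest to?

Aspect ratio 90/63 ≈ 1.429 — close to the ISO √2 ≈ 1.414.
In the B-series (B0 = 1000 × 1414 mm): B8 = 62 × 88 mm.
Off by 3 mm total — nearest standard size.

B8 (62 × 88 mm)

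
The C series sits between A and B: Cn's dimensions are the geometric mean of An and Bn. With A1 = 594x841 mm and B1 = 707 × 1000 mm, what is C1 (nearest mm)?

Short side: √(594 · 707) = √419958 ≈ 648.0 → 648 mm
Long side: √(841 · 1000) = √841000 ≈ 917.1 → 917 mm

648 × 917 mm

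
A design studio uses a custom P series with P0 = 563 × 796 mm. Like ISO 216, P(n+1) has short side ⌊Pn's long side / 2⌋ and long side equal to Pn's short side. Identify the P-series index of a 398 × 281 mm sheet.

P0: 563 × 796 mm
P1: 398 × 563 mm
P2: 281 × 398 mm
P3: 199 × 281 mm
→ matches P2.

P2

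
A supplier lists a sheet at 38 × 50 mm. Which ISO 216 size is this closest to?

A9 (37 × 52 mm)

Aspect ratio 50/38 ≈ 1.316 (ISO target is √2 ≈ 1.414).
In the A-series (A0 area = 1 m²): A9 = 37 × 52 mm.
Off by 3 mm total — nearest standard size.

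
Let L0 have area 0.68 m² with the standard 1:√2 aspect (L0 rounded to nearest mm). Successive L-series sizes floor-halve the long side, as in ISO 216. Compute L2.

346 × 490 mm

Let L0's short side be w mm. w · w√2 = 0.68 m² = 680,000 mm², so w ≈ 693.4 mm and w√2 ≈ 980.6 mm → L0 = 693 × 981 mm.
L1: ⌊981/2⌋ × 693 = 490 × 693 mm
L2: ⌊693/2⌋ × 490 = 346 × 490 mm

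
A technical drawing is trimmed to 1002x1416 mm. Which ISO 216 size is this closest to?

B0 (1000 × 1414 mm)

Aspect ratio 1416/1002 ≈ 1.413 — close to the ISO √2 ≈ 1.414.
In the B-series (B0 = 1000 × 1414 mm): B0 = 1000 × 1414 mm.
Off by 4 mm total — nearest standard size.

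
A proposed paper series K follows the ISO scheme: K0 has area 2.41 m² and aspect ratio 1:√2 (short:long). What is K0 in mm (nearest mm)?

1305 × 1846 mm

Let the short side be w mm. Then w · w√2 = 2.41 m² = 2,410,000 mm².
w² = 2,410,000/√2, so w ≈ 1305.4 mm; long side = w√2 ≈ 1846.1 mm.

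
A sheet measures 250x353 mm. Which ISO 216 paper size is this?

Aspect ratio 353/250 ≈ 1.412 — close to the ISO √2 ≈ 1.414.
In the B-series (B0 = 1000 × 1414 mm): B4 = 250 × 353 mm.

B4 (250 × 353 mm)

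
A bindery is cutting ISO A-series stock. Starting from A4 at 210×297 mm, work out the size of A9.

A5: ⌊297/2⌋ × 210 = 148 × 210 mm
A6: ⌊210/2⌋ × 148 = 105 × 148 mm
A7: ⌊148/2⌋ × 105 = 74 × 105 mm
A8: ⌊105/2⌋ × 74 = 52 × 74 mm
A9: ⌊74/2⌋ × 52 = 37 × 52 mm

37 × 52 mm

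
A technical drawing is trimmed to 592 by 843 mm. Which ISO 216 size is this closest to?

A1 (594 × 841 mm)

Aspect ratio 843/592 ≈ 1.424 — close to the ISO √2 ≈ 1.414.
In the A-series (A0 area = 1 m²): A1 = 594 × 841 mm.
Off by 4 mm total — nearest standard size.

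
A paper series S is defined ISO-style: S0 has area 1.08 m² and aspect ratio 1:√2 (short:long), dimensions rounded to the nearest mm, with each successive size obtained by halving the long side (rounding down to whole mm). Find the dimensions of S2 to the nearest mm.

437 × 618 mm

Let S0's short side be w mm. w · w√2 = 1.08 m² = 1,080,000 mm², so w ≈ 873.9 mm and w√2 ≈ 1235.9 mm → S0 = 874 × 1236 mm.
S1: ⌊1236/2⌋ × 874 = 618 × 874 mm
S2: ⌊874/2⌋ × 618 = 437 × 618 mm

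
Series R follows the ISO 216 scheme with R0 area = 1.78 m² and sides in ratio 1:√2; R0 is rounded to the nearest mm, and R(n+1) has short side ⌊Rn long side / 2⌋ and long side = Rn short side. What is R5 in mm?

Let R0's short side be w mm. w · w√2 = 1.78 m² = 1,780,000 mm², so w ≈ 1121.9 mm and w√2 ≈ 1586.6 mm → R0 = 1122 × 1587 mm.
R1: ⌊1587/2⌋ × 1122 = 793 × 1122 mm
R2: ⌊1122/2⌋ × 793 = 561 × 793 mm
R3: ⌊793/2⌋ × 561 = 396 × 561 mm
R4: ⌊561/2⌋ × 396 = 280 × 396 mm
R5: ⌊396/2⌋ × 280 = 198 × 280 mm

198 × 280 mm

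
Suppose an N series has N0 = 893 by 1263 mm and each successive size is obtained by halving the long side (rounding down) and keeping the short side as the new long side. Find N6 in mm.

N1 = 631 × 893 mm (from N0 by 1 halving).
N2: ⌊893/2⌋ × 631 = 446 × 631 mm
N3: ⌊631/2⌋ × 446 = 315 × 446 mm
N4: ⌊446/2⌋ × 315 = 223 × 315 mm
N5: ⌊315/2⌋ × 223 = 157 × 223 mm
N6: ⌊223/2⌋ × 157 = 111 × 157 mm

111 × 157 mm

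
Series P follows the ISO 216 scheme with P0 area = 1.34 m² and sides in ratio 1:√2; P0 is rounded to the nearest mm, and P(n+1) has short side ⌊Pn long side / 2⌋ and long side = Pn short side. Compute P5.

172 × 243 mm

Let P0's short side be w mm. w · w√2 = 1.34 m² = 1,340,000 mm², so w ≈ 973.4 mm and w√2 ≈ 1376.6 mm → P0 = 973 × 1377 mm.
P1: ⌊1377/2⌋ × 973 = 688 × 973 mm
P2: ⌊973/2⌋ × 688 = 486 × 688 mm
P3: ⌊688/2⌋ × 486 = 344 × 486 mm
P4: ⌊486/2⌋ × 344 = 243 × 344 mm
P5: ⌊344/2⌋ × 243 = 172 × 243 mm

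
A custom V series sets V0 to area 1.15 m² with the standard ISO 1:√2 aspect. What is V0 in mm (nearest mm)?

902 × 1275 mm

Let the short side be w mm. Then w · w√2 = 1.15 m² = 1,150,000 mm².
w² = 1,150,000/√2, so w ≈ 901.8 mm; long side = w√2 ≈ 1275.3 mm.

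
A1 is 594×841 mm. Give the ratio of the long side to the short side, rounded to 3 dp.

841 / 594 = 1.416
ISO 216 targets √2 ≈ 1.414; the +0.002 deviation is from mm rounding.

1.416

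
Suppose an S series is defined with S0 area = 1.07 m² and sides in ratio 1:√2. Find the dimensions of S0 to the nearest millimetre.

Let the short side be w mm. Then w · w√2 = 1.07 m² = 1,070,000 mm².
w² = 1,070,000/√2, so w ≈ 869.8 mm; long side = w√2 ≈ 1230.1 mm.

870 × 1230 mm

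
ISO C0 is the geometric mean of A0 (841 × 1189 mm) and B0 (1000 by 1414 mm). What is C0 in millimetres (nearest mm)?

917 × 1297 mm

Short: √(841 · 1000) = √841000 ≈ 917.1 mm.
Long: √(1189 · 1414) = √1681246 ≈ 1296.6 mm.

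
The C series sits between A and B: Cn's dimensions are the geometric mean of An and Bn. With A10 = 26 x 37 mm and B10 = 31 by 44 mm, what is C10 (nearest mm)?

Short side: √(26 · 31) = √806 ≈ 28.4 → 28 mm
Long side: √(37 · 44) = √1628 ≈ 40.3 → 40 mm

28 × 40 mm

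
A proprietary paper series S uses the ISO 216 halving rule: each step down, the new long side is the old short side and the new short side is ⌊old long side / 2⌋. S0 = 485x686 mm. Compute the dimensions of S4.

121 × 171 mm

S1: ⌊686/2⌋ × 485 = 343 × 485 mm
S2: ⌊485/2⌋ × 343 = 242 × 343 mm
S3: ⌊343/2⌋ × 242 = 171 × 242 mm
S4: ⌊242/2⌋ × 171 = 121 × 171 mm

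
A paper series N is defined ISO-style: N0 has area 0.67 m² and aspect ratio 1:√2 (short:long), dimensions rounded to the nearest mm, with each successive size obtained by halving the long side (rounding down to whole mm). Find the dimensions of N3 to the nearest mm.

Let N0's short side be w mm. w · w√2 = 0.67 m² = 670,000 mm², so w ≈ 688.3 mm and w√2 ≈ 973.4 mm → N0 = 688 × 973 mm.
N1: ⌊973/2⌋ × 688 = 486 × 688 mm
N2: ⌊688/2⌋ × 486 = 344 × 486 mm
N3: ⌊486/2⌋ × 344 = 243 × 344 mm

243 × 344 mm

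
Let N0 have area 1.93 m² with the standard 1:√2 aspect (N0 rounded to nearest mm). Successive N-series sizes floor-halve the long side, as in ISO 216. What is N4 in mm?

Let N0's short side be w mm. w · w√2 = 1.93 m² = 1,930,000 mm², so w ≈ 1168.2 mm and w√2 ≈ 1652.1 mm → N0 = 1168 × 1652 mm.
N1: ⌊1652/2⌋ × 1168 = 826 × 1168 mm
N2: ⌊1168/2⌋ × 826 = 584 × 826 mm
N3: ⌊826/2⌋ × 584 = 413 × 584 mm
N4: ⌊584/2⌋ × 413 = 292 × 413 mm

292 × 413 mm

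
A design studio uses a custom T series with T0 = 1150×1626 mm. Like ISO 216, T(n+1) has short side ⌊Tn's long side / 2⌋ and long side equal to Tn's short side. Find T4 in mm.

T1: ⌊1626/2⌋ × 1150 = 813 × 1150 mm
T2: ⌊1150/2⌋ × 813 = 575 × 813 mm
T3: ⌊813/2⌋ × 575 = 406 × 575 mm
T4: ⌊575/2⌋ × 406 = 287 × 406 mm

287 × 406 mm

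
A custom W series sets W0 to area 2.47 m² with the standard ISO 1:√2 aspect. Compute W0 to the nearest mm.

Let the short side be w mm. Then w · w√2 = 2.47 m² = 2,470,000 mm².
w² = 2,470,000/√2, so w ≈ 1321.6 mm; long side = w√2 ≈ 1869.0 mm.

1322 × 1869 mm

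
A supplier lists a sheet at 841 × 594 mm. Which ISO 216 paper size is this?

Aspect ratio 841/594 ≈ 1.416 — close to the ISO √2 ≈ 1.414.
In the A-series (A0 area = 1 m²): A1 = 594 × 841 mm.

A1 (594 × 841 mm)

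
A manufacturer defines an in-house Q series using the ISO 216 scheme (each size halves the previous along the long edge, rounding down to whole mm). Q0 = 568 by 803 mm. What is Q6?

Q1: ⌊803/2⌋ × 568 = 401 × 568 mm
Q2: ⌊568/2⌋ × 401 = 284 × 401 mm
Q3: ⌊401/2⌋ × 284 = 200 × 284 mm
Q4: ⌊284/2⌋ × 200 = 142 × 200 mm
Q5: ⌊200/2⌋ × 142 = 100 × 142 mm
Q6: ⌊142/2⌋ × 100 = 71 × 100 mm

71 × 100 mm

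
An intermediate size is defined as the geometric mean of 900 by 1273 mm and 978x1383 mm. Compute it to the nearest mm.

938 × 1327 mm

Short side: √(900 · 978) = √880200 ≈ 938.2 → 938 mm
Long side: √(1273 · 1383) = √1760559 ≈ 1326.9 → 1327 mm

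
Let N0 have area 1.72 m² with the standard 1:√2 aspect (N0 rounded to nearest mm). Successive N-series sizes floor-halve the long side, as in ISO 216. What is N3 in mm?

Let N0's short side be w mm. w · w√2 = 1.72 m² = 1,720,000 mm², so w ≈ 1102.8 mm and w√2 ≈ 1559.6 mm → N0 = 1103 × 1560 mm.
N1: ⌊1560/2⌋ × 1103 = 780 × 1103 mm
N2: ⌊1103/2⌋ × 780 = 551 × 780 mm
N3: ⌊780/2⌋ × 551 = 390 × 551 mm

390 × 551 mm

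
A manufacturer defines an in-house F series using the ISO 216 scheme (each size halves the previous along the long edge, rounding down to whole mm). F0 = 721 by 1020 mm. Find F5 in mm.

F1: ⌊1020/2⌋ × 721 = 510 × 721 mm
F2: ⌊721/2⌋ × 510 = 360 × 510 mm
F3: ⌊510/2⌋ × 360 = 255 × 360 mm
F4: ⌊360/2⌋ × 255 = 180 × 255 mm
F5: ⌊255/2⌋ × 180 = 127 × 180 mm

127 × 180 mm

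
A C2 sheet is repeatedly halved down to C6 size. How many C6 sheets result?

Each ISO step halves the sheet: 1 × C2 → 2 × C3 → 4 × C4 → 8 × C5 → …
From C2 to C6 is 4 halving steps: 2^4 = 16.

16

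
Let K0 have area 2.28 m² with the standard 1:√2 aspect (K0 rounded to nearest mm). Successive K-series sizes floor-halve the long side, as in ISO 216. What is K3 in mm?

Let K0's short side be w mm. w · w√2 = 2.28 m² = 2,280,000 mm², so w ≈ 1269.7 mm and w√2 ≈ 1795.7 mm → K0 = 1270 × 1796 mm.
K1: ⌊1796/2⌋ × 1270 = 898 × 1270 mm
K2: ⌊1270/2⌋ × 898 = 635 × 898 mm
K3: ⌊898/2⌋ × 635 = 449 × 635 mm

449 × 635 mm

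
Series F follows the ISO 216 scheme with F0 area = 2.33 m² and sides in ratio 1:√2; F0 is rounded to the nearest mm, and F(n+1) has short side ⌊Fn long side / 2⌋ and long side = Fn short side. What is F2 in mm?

Let F0's short side be w mm. w · w√2 = 2.33 m² = 2,330,000 mm², so w ≈ 1283.6 mm and w√2 ≈ 1815.2 mm → F0 = 1284 × 1815 mm.
F1: ⌊1815/2⌋ × 1284 = 907 × 1284 mm
F2: ⌊1284/2⌋ × 907 = 642 × 907 mm

642 × 907 mm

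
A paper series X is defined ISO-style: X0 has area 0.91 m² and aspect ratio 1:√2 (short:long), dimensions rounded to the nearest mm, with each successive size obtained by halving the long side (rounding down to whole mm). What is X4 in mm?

200 × 283 mm

Let X0's short side be w mm. w · w√2 = 0.91 m² = 910,000 mm², so w ≈ 802.2 mm and w√2 ≈ 1134.4 mm → X0 = 802 × 1134 mm.
X1: ⌊1134/2⌋ × 802 = 567 × 802 mm
X2: ⌊802/2⌋ × 567 = 401 × 567 mm
X3: ⌊567/2⌋ × 401 = 283 × 401 mm
X4: ⌊401/2⌋ × 283 = 200 × 283 mm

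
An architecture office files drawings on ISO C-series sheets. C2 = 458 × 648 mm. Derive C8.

57 × 81 mm

C3: ⌊648/2⌋ × 458 = 324 × 458 mm
C4: ⌊458/2⌋ × 324 = 229 × 324 mm
C5: ⌊324/2⌋ × 229 = 162 × 229 mm
C6: ⌊229/2⌋ × 162 = 114 × 162 mm
C7: ⌊162/2⌋ × 114 = 81 × 114 mm
C8: ⌊114/2⌋ × 81 = 57 × 81 mm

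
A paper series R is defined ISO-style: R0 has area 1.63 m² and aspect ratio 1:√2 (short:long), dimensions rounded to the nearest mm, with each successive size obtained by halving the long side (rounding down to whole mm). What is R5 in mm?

189 × 268 mm

Let R0's short side be w mm. w · w√2 = 1.63 m² = 1,630,000 mm², so w ≈ 1073.6 mm and w√2 ≈ 1518.3 mm → R0 = 1074 × 1518 mm.
R1: ⌊1518/2⌋ × 1074 = 759 × 1074 mm
R2: ⌊1074/2⌋ × 759 = 537 × 759 mm
R3: ⌊759/2⌋ × 537 = 379 × 537 mm
R4: ⌊537/2⌋ × 379 = 268 × 379 mm
R5: ⌊379/2⌋ × 268 = 189 × 268 mm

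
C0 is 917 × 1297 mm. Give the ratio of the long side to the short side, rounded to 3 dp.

1297 / 917 = 1.414
Matches √2 ≈ 1.414 — the ISO 216 defining ratio.

1.414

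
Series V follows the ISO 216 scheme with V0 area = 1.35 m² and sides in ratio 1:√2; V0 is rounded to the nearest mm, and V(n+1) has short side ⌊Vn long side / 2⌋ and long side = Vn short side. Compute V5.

Let V0's short side be w mm. w · w√2 = 1.35 m² = 1,350,000 mm², so w ≈ 977.0 mm and w√2 ≈ 1381.7 mm → V0 = 977 × 1382 mm.
V1: ⌊1382/2⌋ × 977 = 691 × 977 mm
V2: ⌊977/2⌋ × 691 = 488 × 691 mm
V3: ⌊691/2⌋ × 488 = 345 × 488 mm
V4: ⌊488/2⌋ × 345 = 244 × 345 mm
V5: ⌊345/2⌋ × 244 = 172 × 244 mm

172 × 244 mm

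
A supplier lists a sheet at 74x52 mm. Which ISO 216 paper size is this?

A8 (52 × 74 mm)

Aspect ratio 74/52 ≈ 1.423 — close to the ISO √2 ≈ 1.414.
In the A-series (A0 area = 1 m²): A8 = 52 × 74 mm.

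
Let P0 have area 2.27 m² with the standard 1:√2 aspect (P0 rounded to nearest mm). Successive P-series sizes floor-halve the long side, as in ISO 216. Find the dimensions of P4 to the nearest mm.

Let P0's short side be w mm. w · w√2 = 2.27 m² = 2,270,000 mm², so w ≈ 1266.9 mm and w√2 ≈ 1791.7 mm → P0 = 1267 × 1792 mm.
P1: ⌊1792/2⌋ × 1267 = 896 × 1267 mm
P2: ⌊1267/2⌋ × 896 = 633 × 896 mm
P3: ⌊896/2⌋ × 633 = 448 × 633 mm
P4: ⌊633/2⌋ × 448 = 316 × 448 mm

316 × 448 mm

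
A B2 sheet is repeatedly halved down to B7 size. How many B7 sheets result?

32

B2 = 500 × 707 mm; B7 = 88 × 125 mm.
Each halving step doubles the count; 5 steps from B2 to B7.
2^5 = 32.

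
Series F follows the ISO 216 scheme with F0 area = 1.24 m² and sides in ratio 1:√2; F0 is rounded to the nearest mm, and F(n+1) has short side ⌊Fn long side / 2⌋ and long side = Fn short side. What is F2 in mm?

Let F0's short side be w mm. w · w√2 = 1.24 m² = 1,240,000 mm², so w ≈ 936.4 mm and w√2 ≈ 1324.2 mm → F0 = 936 × 1324 mm.
F1: ⌊1324/2⌋ × 936 = 662 × 936 mm
F2: ⌊936/2⌋ × 662 = 468 × 662 mm

468 × 662 mm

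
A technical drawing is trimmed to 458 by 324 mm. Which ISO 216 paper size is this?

C3 (324 × 458 mm)

Aspect ratio 458/324 ≈ 1.414 — close to the ISO √2 ≈ 1.414.
In the C-series (envelope sizes, between A and B): C3 = 324 × 458 mm.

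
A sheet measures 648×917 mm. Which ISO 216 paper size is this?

C1 (648 × 917 mm)

Aspect ratio 917/648 ≈ 1.415 — close to the ISO √2 ≈ 1.414.
In the C-series (envelope sizes, between A and B): C1 = 648 × 917 mm.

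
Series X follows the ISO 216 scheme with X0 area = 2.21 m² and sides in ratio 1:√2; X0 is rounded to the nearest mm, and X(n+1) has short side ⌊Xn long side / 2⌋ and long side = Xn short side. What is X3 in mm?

Let X0's short side be w mm. w · w√2 = 2.21 m² = 2,210,000 mm², so w ≈ 1250.1 mm and w√2 ≈ 1767.9 mm → X0 = 1250 × 1768 mm.
X1: ⌊1768/2⌋ × 1250 = 884 × 1250 mm
X2: ⌊1250/2⌋ × 884 = 625 × 884 mm
X3: ⌊884/2⌋ × 625 = 442 × 625 mm

442 × 625 mm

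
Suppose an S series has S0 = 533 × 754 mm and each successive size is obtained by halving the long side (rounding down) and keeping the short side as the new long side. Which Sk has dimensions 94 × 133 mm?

S5

S0: 533 × 754 mm
S1: 377 × 533 mm
S2: 266 × 377 mm
S3: 188 × 266 mm
S4: 133 × 188 mm
S5: 94 × 133 mm
S6: 66 × 94 mm
→ matches S5.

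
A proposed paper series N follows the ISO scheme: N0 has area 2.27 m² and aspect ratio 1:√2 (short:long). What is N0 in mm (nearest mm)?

1267 × 1792 mm

Let the short side be w mm. Then w · w√2 = 2.27 m² = 2,270,000 mm².
w² = 2,270,000/√2, so w ≈ 1266.9 mm; long side = w√2 ≈ 1791.7 mm.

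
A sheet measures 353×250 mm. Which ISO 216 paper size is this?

B4 (250 × 353 mm)

Aspect ratio 353/250 ≈ 1.412 — close to the ISO √2 ≈ 1.414.
In the B-series (B0 = 1000 × 1414 mm): B4 = 250 × 353 mm.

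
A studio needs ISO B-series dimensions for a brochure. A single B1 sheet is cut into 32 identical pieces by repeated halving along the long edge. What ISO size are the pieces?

B6

32 = 2^5, so 5 halving steps.
B1 → B2 → … → B6 after 5 steps.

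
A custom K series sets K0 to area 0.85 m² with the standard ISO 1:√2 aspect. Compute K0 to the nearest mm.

775 × 1096 mm

Let the short side be w mm. Then w · w√2 = 0.85 m² = 850,000 mm².
w² = 850,000/√2, so w ≈ 775.3 mm; long side = w√2 ≈ 1096.4 mm.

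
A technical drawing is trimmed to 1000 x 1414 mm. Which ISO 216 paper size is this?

B0 (1000 × 1414 mm)

Aspect ratio 1414/1000 ≈ 1.414 — close to the ISO √2 ≈ 1.414.
In the B-series (B0 = 1000 × 1414 mm): B0 = 1000 × 1414 mm.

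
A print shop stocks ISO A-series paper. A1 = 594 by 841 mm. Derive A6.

A2: ⌊841/2⌋ × 594 = 420 × 594 mm
A3: ⌊594/2⌋ × 420 = 297 × 420 mm
A4: ⌊420/2⌋ × 297 = 210 × 297 mm
A5: ⌊297/2⌋ × 210 = 148 × 210 mm
A6: ⌊210/2⌋ × 148 = 105 × 148 mm

105 × 148 mm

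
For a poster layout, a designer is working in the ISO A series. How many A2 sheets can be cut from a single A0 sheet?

Each ISO step halves the sheet: 1 × A0 → 2 × A1 → 4 × A2
From A0 to A2 is 2 halving steps: 2^2 = 4.

4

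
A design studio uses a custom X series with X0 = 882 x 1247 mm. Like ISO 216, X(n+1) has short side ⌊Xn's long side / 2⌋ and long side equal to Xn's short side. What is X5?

155 × 220 mm

X1: ⌊1247/2⌋ × 882 = 623 × 882 mm
X2: ⌊882/2⌋ × 623 = 441 × 623 mm
X3: ⌊623/2⌋ × 441 = 311 × 441 mm
X4: ⌊441/2⌋ × 311 = 220 × 311 mm
X5: ⌊311/2⌋ × 220 = 155 × 220 mm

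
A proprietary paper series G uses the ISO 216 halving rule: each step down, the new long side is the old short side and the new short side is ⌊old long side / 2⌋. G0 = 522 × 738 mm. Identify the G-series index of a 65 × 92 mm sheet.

G0: 522 × 738 mm
G1: 369 × 522 mm
G2: 261 × 369 mm
G3: 184 × 261 mm
G4: 130 × 184 mm
G5: 92 × 130 mm
G6: 65 × 92 mm
G7: 46 × 65 mm
→ matches G6.

G6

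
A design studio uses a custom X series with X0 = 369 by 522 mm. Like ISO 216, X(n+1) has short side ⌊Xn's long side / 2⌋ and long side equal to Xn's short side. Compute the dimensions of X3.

X1: ⌊522/2⌋ × 369 = 261 × 369 mm
X2: ⌊369/2⌋ × 261 = 184 × 261 mm
X3: ⌊261/2⌋ × 184 = 130 × 184 mm

130 × 184 mm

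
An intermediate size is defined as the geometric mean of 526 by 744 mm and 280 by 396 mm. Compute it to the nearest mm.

384 × 543 mm

Short side: √(526 · 280) = √147280 ≈ 383.8 → 384 mm
Long side: √(744 · 396) = √294624 ≈ 542.8 → 543 mm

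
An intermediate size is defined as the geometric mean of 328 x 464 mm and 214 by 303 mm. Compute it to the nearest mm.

265 × 375 mm

Short side: √(328 · 214) = √70192 ≈ 264.9 → 265 mm
Long side: √(464 · 303) = √140592 ≈ 375.0 → 375 mm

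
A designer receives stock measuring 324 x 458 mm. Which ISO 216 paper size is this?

Aspect ratio 458/324 ≈ 1.414 — close to the ISO √2 ≈ 1.414.
In the C-series (envelope sizes, between A and B): C3 = 324 × 458 mm.

C3 (324 × 458 mm)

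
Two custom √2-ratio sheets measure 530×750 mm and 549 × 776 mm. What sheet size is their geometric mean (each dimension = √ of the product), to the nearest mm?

Short side: √(530 · 549) = √290970 ≈ 539.4 → 539 mm
Long side: √(750 · 776) = √582000 ≈ 762.9 → 763 mm

539 × 763 mm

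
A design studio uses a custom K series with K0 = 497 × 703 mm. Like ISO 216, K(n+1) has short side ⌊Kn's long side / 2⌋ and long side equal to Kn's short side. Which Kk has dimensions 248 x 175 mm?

K0: 497 × 703 mm
K1: 351 × 497 mm
K2: 248 × 351 mm
K3: 175 × 248 mm
K4: 124 × 175 mm
→ matches K3.

K3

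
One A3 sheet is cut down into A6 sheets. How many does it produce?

Each ISO step halves the sheet: 1 × A3 → 2 × A4 → 4 × A5 → 8 × A6
From A3 to A6 is 3 halving steps: 2^3 = 8.

8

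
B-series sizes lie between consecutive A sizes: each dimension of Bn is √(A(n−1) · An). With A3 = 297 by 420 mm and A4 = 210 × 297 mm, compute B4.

Short side: √(297 · 210) = √62370 ≈ 249.7 → 250 mm
Long side: √(420 · 297) = √124740 ≈ 353.2 → 353 mm

250 × 353 mm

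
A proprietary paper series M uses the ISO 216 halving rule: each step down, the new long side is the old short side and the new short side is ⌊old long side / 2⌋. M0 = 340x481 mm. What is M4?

M1 = 240 × 340 mm (from M0 by 1 halving).
M2: ⌊340/2⌋ × 240 = 170 × 240 mm
M3: ⌊240/2⌋ × 170 = 120 × 170 mm
M4: ⌊170/2⌋ × 120 = 85 × 120 mm

85 × 120 mm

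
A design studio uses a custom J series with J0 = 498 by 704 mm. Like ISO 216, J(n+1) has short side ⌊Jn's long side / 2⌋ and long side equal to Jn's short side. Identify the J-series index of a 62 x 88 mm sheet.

J6

J0: 498 × 704 mm
J1: 352 × 498 mm
J2: 249 × 352 mm
J3: 176 × 249 mm
J4: 124 × 176 mm
J5: 88 × 124 mm
J6: 62 × 88 mm
J7: 44 × 62 mm
→ matches J6.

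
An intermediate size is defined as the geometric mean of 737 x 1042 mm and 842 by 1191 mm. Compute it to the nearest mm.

Short side: √(737 · 842) = √620554 ≈ 787.8 → 788 mm
Long side: √(1042 · 1191) = √1241022 ≈ 1114.0 → 1114 mm

788 × 1114 mm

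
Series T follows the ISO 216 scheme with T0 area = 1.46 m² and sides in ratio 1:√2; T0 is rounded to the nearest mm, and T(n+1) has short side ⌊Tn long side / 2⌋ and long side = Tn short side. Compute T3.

359 × 508 mm

Let T0's short side be w mm. w · w√2 = 1.46 m² = 1,460,000 mm², so w ≈ 1016.1 mm and w√2 ≈ 1436.9 mm → T0 = 1016 × 1437 mm.
T1: ⌊1437/2⌋ × 1016 = 718 × 1016 mm
T2: ⌊1016/2⌋ × 718 = 508 × 718 mm
T3: ⌊718/2⌋ × 508 = 359 × 508 mm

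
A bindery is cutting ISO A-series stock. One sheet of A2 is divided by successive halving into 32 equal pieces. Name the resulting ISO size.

A7

32 = 2^5, so 5 halving steps.
A2 → A3 → … → A7 after 5 steps.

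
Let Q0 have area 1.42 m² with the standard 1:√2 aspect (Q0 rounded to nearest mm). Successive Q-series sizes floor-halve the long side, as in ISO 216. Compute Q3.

Let Q0's short side be w mm. w · w√2 = 1.42 m² = 1,420,000 mm², so w ≈ 1002.0 mm and w√2 ≈ 1417.1 mm → Q0 = 1002 × 1417 mm.
Q1: ⌊1417/2⌋ × 1002 = 708 × 1002 mm
Q2: ⌊1002/2⌋ × 708 = 501 × 708 mm
Q3: ⌊708/2⌋ × 501 = 354 × 501 mm

354 × 501 mm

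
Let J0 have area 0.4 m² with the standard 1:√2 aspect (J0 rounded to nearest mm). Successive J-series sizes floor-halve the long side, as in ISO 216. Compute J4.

Let J0's short side be w mm. w · w√2 = 0.4 m² = 400,000 mm², so w ≈ 531.8 mm and w√2 ≈ 752.1 mm → J0 = 532 × 752 mm.
J1: ⌊752/2⌋ × 532 = 376 × 532 mm
J2: ⌊532/2⌋ × 376 = 266 × 376 mm
J3: ⌊376/2⌋ × 266 = 188 × 266 mm
J4: ⌊266/2⌋ × 188 = 133 × 188 mm

133 × 188 mm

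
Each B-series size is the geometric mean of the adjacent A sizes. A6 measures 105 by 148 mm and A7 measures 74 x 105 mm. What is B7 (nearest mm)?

88 × 125 mm

Short side: √(105 · 74) = √7770 ≈ 88.1 → 88 mm
Long side: √(148 · 105) = √15540 ≈ 124.7 → 125 mm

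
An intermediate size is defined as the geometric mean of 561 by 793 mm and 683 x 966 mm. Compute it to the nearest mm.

619 × 875 mm

Short side: √(561 · 683) = √383163 ≈ 619.0 → 619 mm
Long side: √(793 · 966) = √766038 ≈ 875.2 → 875 mm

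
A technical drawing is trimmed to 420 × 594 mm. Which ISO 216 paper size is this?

A2 (420 × 594 mm)

Aspect ratio 594/420 ≈ 1.414 — close to the ISO √2 ≈ 1.414.
In the A-series (A0 area = 1 m²): A2 = 420 × 594 mm.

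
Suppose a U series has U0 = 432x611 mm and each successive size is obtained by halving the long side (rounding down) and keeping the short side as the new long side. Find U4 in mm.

108 × 152 mm

U1: ⌊611/2⌋ × 432 = 305 × 432 mm
U2: ⌊432/2⌋ × 305 = 216 × 305 mm
U3: ⌊305/2⌋ × 216 = 152 × 216 mm
U4: ⌊216/2⌋ × 152 = 108 × 152 mm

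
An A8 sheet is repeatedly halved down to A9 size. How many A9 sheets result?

Each ISO step halves the sheet: 1 × A8 → 2 × A9
From A8 to A9 is 1 halving step: 2^1 = 2.

2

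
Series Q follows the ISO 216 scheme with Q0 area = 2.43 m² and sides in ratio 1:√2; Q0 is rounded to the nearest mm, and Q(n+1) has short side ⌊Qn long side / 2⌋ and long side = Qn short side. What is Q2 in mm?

Let Q0's short side be w mm. w · w√2 = 2.43 m² = 2,430,000 mm², so w ≈ 1310.8 mm and w√2 ≈ 1853.8 mm → Q0 = 1311 × 1854 mm.
Q1: ⌊1854/2⌋ × 1311 = 927 × 1311 mm
Q2: ⌊1311/2⌋ × 927 = 655 × 927 mm

655 × 927 mm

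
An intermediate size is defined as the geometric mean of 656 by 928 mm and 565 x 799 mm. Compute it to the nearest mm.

609 × 861 mm

Short side: √(656 · 565) = √370640 ≈ 608.8 → 609 mm
Long side: √(928 · 799) = √741472 ≈ 861.1 → 861 mm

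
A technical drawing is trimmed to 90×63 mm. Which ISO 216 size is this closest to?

Aspect ratio 90/63 ≈ 1.429 — close to the ISO √2 ≈ 1.414.
In the B-series (B0 = 1000 × 1414 mm): B8 = 62 × 88 mm.
Off by 3 mm total — nearest standard size.

B8 (62 × 88 mm)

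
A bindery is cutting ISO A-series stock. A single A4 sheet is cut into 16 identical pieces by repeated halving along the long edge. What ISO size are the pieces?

16 = 2^4, so 4 halving steps.
A4 → A5 → … → A8 after 4 steps.

A8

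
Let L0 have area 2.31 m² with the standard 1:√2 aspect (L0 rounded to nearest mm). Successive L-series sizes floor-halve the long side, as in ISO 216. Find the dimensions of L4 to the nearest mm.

319 × 451 mm

Let L0's short side be w mm. w · w√2 = 2.31 m² = 2,310,000 mm², so w ≈ 1278.1 mm and w√2 ≈ 1807.4 mm → L0 = 1278 × 1807 mm.
L1: ⌊1807/2⌋ × 1278 = 903 × 1278 mm
L2: ⌊1278/2⌋ × 903 = 639 × 903 mm
L3: ⌊903/2⌋ × 639 = 451 × 639 mm
L4: ⌊639/2⌋ × 451 = 319 × 451 mm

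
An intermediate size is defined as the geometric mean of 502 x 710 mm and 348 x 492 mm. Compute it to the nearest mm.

418 × 591 mm

Short side: √(502 · 348) = √174696 ≈ 418.0 → 418 mm
Long side: √(710 · 492) = √349320 ≈ 591.0 → 591 mm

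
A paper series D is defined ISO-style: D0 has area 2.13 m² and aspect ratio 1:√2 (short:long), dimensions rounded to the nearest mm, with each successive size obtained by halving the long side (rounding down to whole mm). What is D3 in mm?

Let D0's short side be w mm. w · w√2 = 2.13 m² = 2,130,000 mm², so w ≈ 1227.2 mm and w√2 ≈ 1735.6 mm → D0 = 1227 × 1736 mm.
D1: ⌊1736/2⌋ × 1227 = 868 × 1227 mm
D2: ⌊1227/2⌋ × 868 = 613 × 868 mm
D3: ⌊868/2⌋ × 613 = 434 × 613 mm

434 × 613 mm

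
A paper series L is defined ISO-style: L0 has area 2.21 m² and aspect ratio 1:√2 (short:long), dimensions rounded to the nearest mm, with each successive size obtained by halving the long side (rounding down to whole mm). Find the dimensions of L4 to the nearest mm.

312 × 442 mm

Let L0's short side be w mm. w · w√2 = 2.21 m² = 2,210,000 mm², so w ≈ 1250.1 mm and w√2 ≈ 1767.9 mm → L0 = 1250 × 1768 mm.
L1: ⌊1768/2⌋ × 1250 = 884 × 1250 mm
L2: ⌊1250/2⌋ × 884 = 625 × 884 mm
L3: ⌊884/2⌋ × 625 = 442 × 625 mm
L4: ⌊625/2⌋ × 442 = 312 × 442 mm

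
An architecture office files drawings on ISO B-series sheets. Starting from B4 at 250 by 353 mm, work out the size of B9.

B5: ⌊353/2⌋ × 250 = 176 × 250 mm
B6: ⌊250/2⌋ × 176 = 125 × 176 mm
B7: ⌊176/2⌋ × 125 = 88 × 125 mm
B8: ⌊125/2⌋ × 88 = 62 × 88 mm
B9: ⌊88/2⌋ × 62 = 44 × 62 mm

44 × 62 mm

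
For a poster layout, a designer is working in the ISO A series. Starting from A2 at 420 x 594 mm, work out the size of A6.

A3: ⌊594/2⌋ × 420 = 297 × 420 mm
A4: ⌊420/2⌋ × 297 = 210 × 297 mm
A5: ⌊297/2⌋ × 210 = 148 × 210 mm
A6: ⌊210/2⌋ × 148 = 105 × 148 mm

105 × 148 mm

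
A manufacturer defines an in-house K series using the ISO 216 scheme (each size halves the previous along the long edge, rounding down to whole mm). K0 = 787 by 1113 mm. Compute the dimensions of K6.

K1: ⌊1113/2⌋ × 787 = 556 × 787 mm
K2: ⌊787/2⌋ × 556 = 393 × 556 mm
K3: ⌊556/2⌋ × 393 = 278 × 393 mm
K4: ⌊393/2⌋ × 278 = 196 × 278 mm
K5: ⌊278/2⌋ × 196 = 139 × 196 mm
K6: ⌊196/2⌋ × 139 = 98 × 139 mm

98 × 139 mm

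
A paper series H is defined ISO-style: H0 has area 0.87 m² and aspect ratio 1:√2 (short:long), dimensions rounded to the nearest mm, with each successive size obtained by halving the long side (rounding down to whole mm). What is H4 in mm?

196 × 277 mm

Let H0's short side be w mm. w · w√2 = 0.87 m² = 870,000 mm², so w ≈ 784.3 mm and w√2 ≈ 1109.2 mm → H0 = 784 × 1109 mm.
H1: ⌊1109/2⌋ × 784 = 554 × 784 mm
H2: ⌊784/2⌋ × 554 = 392 × 554 mm
H3: ⌊554/2⌋ × 392 = 277 × 392 mm
H4: ⌊392/2⌋ × 277 = 196 × 277 mm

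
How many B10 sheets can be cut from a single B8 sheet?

4

Each ISO step halves the sheet: 1 × B8 → 2 × B9 → 4 × B10
From B8 to B10 is 2 halving steps: 2^2 = 4.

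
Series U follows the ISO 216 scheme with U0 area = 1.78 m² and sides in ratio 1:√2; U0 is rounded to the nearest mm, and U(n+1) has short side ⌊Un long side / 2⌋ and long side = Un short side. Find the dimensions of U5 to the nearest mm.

198 × 280 mm

Let U0's short side be w mm. w · w√2 = 1.78 m² = 1,780,000 mm², so w ≈ 1121.9 mm and w√2 ≈ 1586.6 mm → U0 = 1122 × 1587 mm.
U1: ⌊1587/2⌋ × 1122 = 793 × 1122 mm
U2: ⌊1122/2⌋ × 793 = 561 × 793 mm
U3: ⌊793/2⌋ × 561 = 396 × 561 mm
U4: ⌊561/2⌋ × 396 = 280 × 396 mm
U5: ⌊396/2⌋ × 280 = 198 × 280 mm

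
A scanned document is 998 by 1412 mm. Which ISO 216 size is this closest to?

B0 (1000 × 1414 mm)

Aspect ratio 1412/998 ≈ 1.415 — close to the ISO √2 ≈ 1.414.
In the B-series (B0 = 1000 × 1414 mm): B0 = 1000 × 1414 mm.
Off by 4 mm total — nearest standard size.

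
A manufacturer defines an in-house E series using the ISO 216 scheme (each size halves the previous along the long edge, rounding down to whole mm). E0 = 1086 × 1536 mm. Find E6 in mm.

135 × 192 mm

E1 = 768 × 1086 mm (from E0 by 1 halving).
E2: ⌊1086/2⌋ × 768 = 543 × 768 mm
E3: ⌊768/2⌋ × 543 = 384 × 543 mm
E4: ⌊543/2⌋ × 384 = 271 × 384 mm
E5: ⌊384/2⌋ × 271 = 192 × 271 mm
E6: ⌊271/2⌋ × 192 = 135 × 192 mm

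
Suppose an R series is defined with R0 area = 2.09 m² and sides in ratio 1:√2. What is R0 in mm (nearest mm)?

Let the short side be w mm. Then w · w√2 = 2.09 m² = 2,090,000 mm².
w² = 2,090,000/√2, so w ≈ 1215.7 mm; long side = w√2 ≈ 1719.2 mm.

1216 × 1719 mm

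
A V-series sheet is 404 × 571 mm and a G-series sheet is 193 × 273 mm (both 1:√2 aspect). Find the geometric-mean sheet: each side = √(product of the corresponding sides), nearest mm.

Short side: √(404 · 193) = √77972 ≈ 279.2 → 279 mm
Long side: √(571 · 273) = √155883 ≈ 394.8 → 395 mm

279 × 395 mm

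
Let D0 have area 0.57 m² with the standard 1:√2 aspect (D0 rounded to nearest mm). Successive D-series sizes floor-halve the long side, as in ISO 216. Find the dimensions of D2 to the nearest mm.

317 × 449 mm

Let D0's short side be w mm. w · w√2 = 0.57 m² = 570,000 mm², so w ≈ 634.9 mm and w√2 ≈ 897.8 mm → D0 = 635 × 898 mm.
D1: ⌊898/2⌋ × 635 = 449 × 635 mm
D2: ⌊635/2⌋ × 449 = 317 × 449 mm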